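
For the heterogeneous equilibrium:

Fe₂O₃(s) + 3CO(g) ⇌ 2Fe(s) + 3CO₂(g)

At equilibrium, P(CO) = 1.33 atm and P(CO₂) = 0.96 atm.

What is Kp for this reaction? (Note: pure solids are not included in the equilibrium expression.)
K_p = 0.376

Solids (Fe₂O₃, Fe) are excluded.
Kp = P(CO₂)³/P(CO)³ = (0.96)³/(1.33)³ = 0.8847/2.353 = 0.376.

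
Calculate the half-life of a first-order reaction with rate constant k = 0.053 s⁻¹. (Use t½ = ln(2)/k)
13.08 s

t½ = ln(2)/k = 0.6931/0.053 = 13.08 s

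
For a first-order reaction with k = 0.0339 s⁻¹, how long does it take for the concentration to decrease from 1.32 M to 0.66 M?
20.45 s

From ln[A] = ln[A]₀ - k·t: t = ln([A]₀/[A])/k = ln(1.32/0.66)/0.0339 = ln(2.0000)/0.0339 = 0.6931/0.0339 = 20.45 s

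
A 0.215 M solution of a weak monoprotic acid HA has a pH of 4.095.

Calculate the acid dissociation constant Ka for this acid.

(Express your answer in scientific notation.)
K_a = 3.00e-08

[H⁺] = 10^(−pH) = 10^(−4.095) = 8.035e-05 M. For HA ⇌ H⁺ + A⁻, Ka = x²/(C − x) = (8.035e-05)²/(0.215 − 8.035e-05) = 3.00e-08.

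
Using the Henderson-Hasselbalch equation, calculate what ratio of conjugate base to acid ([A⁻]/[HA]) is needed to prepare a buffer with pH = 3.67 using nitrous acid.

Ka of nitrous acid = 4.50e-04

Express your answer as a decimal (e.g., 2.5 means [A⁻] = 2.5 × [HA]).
[A⁻]/[HA] = 2.105

pKa = −log(4.50e-04) = 3.3468. pH = pKa + log([A⁻]/[HA]). 3.67 = 3.3468 + log(ratio). log(ratio) = 3.67 − 3.3468 = 0.3232. ratio = 10^(0.3232) = 2.105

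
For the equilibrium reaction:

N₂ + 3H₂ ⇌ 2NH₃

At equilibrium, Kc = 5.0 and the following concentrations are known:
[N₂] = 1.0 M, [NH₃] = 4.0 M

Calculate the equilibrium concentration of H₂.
[H₂] = 1.4736 M

Kc = ([NH₃]^2) / ([N₂] × [H₂]^3) = 5.0
[H₂]^3 = (product terms)/(Kc · other reactant terms) = 16 / (5.0 · 1) = 3.2
[H₂] = (3.2)^(1/3) = 1.4736 M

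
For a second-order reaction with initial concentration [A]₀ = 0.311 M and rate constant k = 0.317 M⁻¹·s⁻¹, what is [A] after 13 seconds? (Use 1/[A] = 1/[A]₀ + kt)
0.1363 M

1/[A] = 1/[A]₀ + k·t = 1/0.311 + (0.317)·(13) = 3.2154 + 4.1210 = 7.3364
[A] = 1/7.3364 = 0.1363 M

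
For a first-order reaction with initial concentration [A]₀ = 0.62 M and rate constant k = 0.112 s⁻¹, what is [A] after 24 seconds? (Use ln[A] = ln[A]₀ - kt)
0.0422 M

ln[A] = ln[A]₀ - k·t = ln(0.62) - (0.112)·(24) = -0.4780 - 2.6880 = -3.1660
[A] = e^(-3.1660) = 0.0422 M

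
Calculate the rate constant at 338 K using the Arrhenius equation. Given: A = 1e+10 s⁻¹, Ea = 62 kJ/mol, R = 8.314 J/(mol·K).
2.62e+00 s⁻¹

k = A·exp(-Ea/(R·T)) = 1e+10·exp(-62000/(8.314·338)) = 1e+10·exp(-22.0630) = 1e+10·2.6191e-10 = 2.62e+00 s⁻¹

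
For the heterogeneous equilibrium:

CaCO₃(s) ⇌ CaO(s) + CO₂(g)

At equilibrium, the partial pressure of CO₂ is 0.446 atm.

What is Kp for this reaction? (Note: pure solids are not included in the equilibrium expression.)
K_p = 0.446

Solids (CaCO₃, CaO) have activity 1 and are excluded.
Kp = P(CO₂) = 0.446.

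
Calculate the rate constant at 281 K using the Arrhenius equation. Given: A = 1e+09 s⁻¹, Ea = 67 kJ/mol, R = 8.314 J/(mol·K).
3.51e-04 s⁻¹

k = A·exp(-Ea/(R·T)) = 1e+09·exp(-67000/(8.314·281)) = 1e+09·exp(-28.6786) = 1e+09·3.5077e-13 = 3.51e-04 s⁻¹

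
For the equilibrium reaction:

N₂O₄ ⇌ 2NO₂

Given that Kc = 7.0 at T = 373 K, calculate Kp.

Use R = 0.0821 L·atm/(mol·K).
K_p = 214.3631

Δn = (moles gaseous products) − (moles gaseous reactants) = 1
T = 373 K; RT = 0.0821 × 373 = 30.6233
Kp = Kc·(RT)^Δn = 7.0 × (30.6233)^1 = 7.0 × 30.6233 = 214.3631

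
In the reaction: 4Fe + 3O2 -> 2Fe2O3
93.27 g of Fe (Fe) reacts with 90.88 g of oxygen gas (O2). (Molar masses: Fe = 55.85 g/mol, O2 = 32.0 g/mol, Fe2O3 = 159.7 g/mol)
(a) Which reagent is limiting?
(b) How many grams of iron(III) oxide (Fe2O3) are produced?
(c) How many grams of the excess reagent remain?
(a) Fe, (b) 133.4 g, (c) 50.8 g

Moles of Fe = 93.27 g ÷ 55.85 g/mol = 1.67001 mol
Moles of O2 = 90.88 g ÷ 32.0 g/mol = 2.84 mol
Moles ÷ coefficient: Fe: 1.67001/4 = 0.4175, O2: 2.84/3 = 0.9467
(a) Fe has the smaller value, so Fe is the limiting reagent.
(b) Moles of Fe2O3 = 1.67001 mol Fe × (2/4) = 0.835004 mol; mass = 0.835004 mol × 159.7 g/mol = 133.4 g
(c) O2 consumed = 1.67001 × (3/4) = 1.25251 mol; remaining = 2.84 − 1.25251 = 1.58749 mol; mass = 1.58749 mol × 32.0 g/mol = 50.8 g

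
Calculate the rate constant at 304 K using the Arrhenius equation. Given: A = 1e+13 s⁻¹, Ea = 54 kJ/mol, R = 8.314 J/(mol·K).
5.26e+03 s⁻¹

k = A·exp(-Ea/(R·T)) = 1e+13·exp(-54000/(8.314·304)) = 1e+13·exp(-21.3654) = 1e+13·5.2619e-10 = 5.26e+03 s⁻¹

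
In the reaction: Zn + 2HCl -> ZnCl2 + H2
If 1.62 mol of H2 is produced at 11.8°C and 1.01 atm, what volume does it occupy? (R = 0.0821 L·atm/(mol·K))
T = 11.8°C + 273.15 = 284.95 K
V = nRT/P = (1.62 × 0.0821 × 284.95) / 1.01
V = 37.52 L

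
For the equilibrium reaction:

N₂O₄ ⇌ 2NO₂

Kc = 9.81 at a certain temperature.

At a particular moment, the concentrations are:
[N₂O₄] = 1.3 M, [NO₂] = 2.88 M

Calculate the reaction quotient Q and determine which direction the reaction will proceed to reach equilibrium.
Q = 6.380, Q < K, reaction proceeds forward (toward products)

Q = ([NO₂]^2) / ([N₂O₄])
  = ((2.88)^2) / ((1.3)) = 8.2944/1.3 = 6.38
Since Q = 6.38 < Kc = 9.81, the reaction proceeds forward (toward products) to reach equilibrium.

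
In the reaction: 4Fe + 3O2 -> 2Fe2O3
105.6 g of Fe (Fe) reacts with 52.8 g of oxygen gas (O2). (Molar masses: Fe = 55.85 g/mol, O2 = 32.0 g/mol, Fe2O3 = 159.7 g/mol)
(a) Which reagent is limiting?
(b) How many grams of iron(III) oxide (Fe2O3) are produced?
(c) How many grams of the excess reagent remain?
(a) Fe, (b) 151 g, (c) 7.421 g

Moles of Fe = 105.6 g ÷ 55.85 g/mol = 1.89078 mol
Moles of O2 = 52.8 g ÷ 32.0 g/mol = 1.65 mol
Moles ÷ coefficient: Fe: 1.89078/4 = 0.4727, O2: 1.65/3 = 0.55
(a) Fe has the smaller value, so Fe is the limiting reagent.
(b) Moles of Fe2O3 = 1.89078 mol Fe × (2/4) = 0.945389 mol; mass = 0.945389 mol × 159.7 g/mol = 151 g
(c) O2 consumed = 1.89078 × (3/4) = 1.41808 mol; remaining = 1.65 − 1.41808 = 0.231916 mol; mass = 0.231916 mol × 32.0 g/mol = 7.421 g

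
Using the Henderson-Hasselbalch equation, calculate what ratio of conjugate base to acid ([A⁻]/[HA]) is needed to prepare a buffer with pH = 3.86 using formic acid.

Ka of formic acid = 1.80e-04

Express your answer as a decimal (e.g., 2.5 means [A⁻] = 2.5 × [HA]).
[A⁻]/[HA] = 1.304

pKa = −log(1.80e-04) = 3.7447. pH = pKa + log([A⁻]/[HA]). 3.86 = 3.7447 + log(ratio). log(ratio) = 3.86 − 3.7447 = 0.1153. ratio = 10^(0.1153) = 1.304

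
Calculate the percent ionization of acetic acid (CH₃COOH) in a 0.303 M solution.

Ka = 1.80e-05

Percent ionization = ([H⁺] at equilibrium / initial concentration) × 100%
Percent ionization = 0.768%

Let x = [H⁺]. Ka = x²/(C - x) ⇒ x² + (1.80e-05)x - (1.80e-05)(0.303) = 0. x = 2.3264e-03. Percent = (2.3264e-03/0.303) × 100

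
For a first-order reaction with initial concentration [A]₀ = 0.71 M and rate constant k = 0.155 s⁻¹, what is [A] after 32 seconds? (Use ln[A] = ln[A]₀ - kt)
0.0050 M

ln[A] = ln[A]₀ - k·t = ln(0.71) - (0.155)·(32) = -0.3425 - 4.9600 = -5.3025
[A] = e^(-5.3025) = 0.0050 M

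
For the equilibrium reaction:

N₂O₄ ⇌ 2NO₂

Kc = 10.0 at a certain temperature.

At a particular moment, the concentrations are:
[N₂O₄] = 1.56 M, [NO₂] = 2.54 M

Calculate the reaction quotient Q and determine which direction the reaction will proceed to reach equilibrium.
Q = 4.136, Q < K, reaction proceeds forward (toward products)

Q = ([NO₂]^2) / ([N₂O₄])
  = ((2.54)^2) / ((1.56)) = 6.4516/1.56 = 4.136
Since Q = 4.136 < Kc = 10.0, the reaction proceeds forward (toward products) to reach equilibrium.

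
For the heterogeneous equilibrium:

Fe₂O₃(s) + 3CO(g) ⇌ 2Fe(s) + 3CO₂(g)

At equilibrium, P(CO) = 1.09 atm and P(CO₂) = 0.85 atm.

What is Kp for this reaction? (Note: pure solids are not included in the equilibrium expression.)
K_p = 0.474

Solids (Fe₂O₃, Fe) are excluded.
Kp = P(CO₂)³/P(CO)³ = (0.85)³/(1.09)³ = 0.6141/1.295 = 0.474.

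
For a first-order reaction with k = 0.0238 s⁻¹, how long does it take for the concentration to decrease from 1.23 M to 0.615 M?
29.12 s

From ln[A] = ln[A]₀ - k·t: t = ln([A]₀/[A])/k = ln(1.23/0.615)/0.0238 = ln(2.0000)/0.0238 = 0.6931/0.0238 = 29.12 s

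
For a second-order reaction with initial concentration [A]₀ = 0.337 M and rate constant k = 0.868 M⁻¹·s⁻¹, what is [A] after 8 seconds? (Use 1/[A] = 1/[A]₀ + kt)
0.1009 M

1/[A] = 1/[A]₀ + k·t = 1/0.337 + (0.868)·(8) = 2.9674 + 6.9440 = 9.9114
[A] = 1/9.9114 = 0.1009 M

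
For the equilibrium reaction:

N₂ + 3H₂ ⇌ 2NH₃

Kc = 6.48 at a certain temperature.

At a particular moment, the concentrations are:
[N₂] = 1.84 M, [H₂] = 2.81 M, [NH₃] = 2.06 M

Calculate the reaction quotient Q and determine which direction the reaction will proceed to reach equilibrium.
Q = 0.104, Q < K, reaction proceeds forward (toward products)

Q = ([NH₃]^2) / ([N₂] × [H₂]^3)
  = ((2.06)^2) / ((1.84)·(2.81)^3) = 4.2436/40.826 = 0.1039
Since Q = 0.1039 < Kc = 6.48, the reaction proceeds forward (toward products) to reach equilibrium.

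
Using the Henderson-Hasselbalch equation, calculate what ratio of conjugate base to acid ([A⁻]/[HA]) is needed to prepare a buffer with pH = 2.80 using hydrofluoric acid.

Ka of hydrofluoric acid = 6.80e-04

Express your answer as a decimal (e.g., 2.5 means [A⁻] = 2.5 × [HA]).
[A⁻]/[HA] = 0.429

pKa = −log(6.80e-04) = 3.1675. pH = pKa + log([A⁻]/[HA]). 2.80 = 3.1675 + log(ratio). log(ratio) = 2.80 − 3.1675 = -0.3675. ratio = 10^(-0.3675) = 0.429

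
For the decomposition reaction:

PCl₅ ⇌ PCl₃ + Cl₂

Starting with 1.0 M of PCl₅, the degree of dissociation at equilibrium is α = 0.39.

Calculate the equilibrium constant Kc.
K_c = 0.2493

x = α·[A]₀ = 0.39 × 1.0 = 0.39 M dissociated.
At eq: [PCl₅] = 1.0 − 0.39 = 0.61 M; [PCl₃] = [Cl₂] = x = 0.39 M.
Kc = [PCl₃][Cl₂]/[PCl₅] = (0.39)²/0.61 = 0.2493.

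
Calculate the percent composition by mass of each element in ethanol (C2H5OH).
C: 52.14%, H: 13.13%, O: 34.73%

Molar mass of C2H5OH = 46.07 g/mol
% C = (2 × 12.01) / 46.07 × 100% = 24.02 / 46.07 × 100% = 52.14%
% H = (6 × 1.008) / 46.07 × 100% = 6.048 / 46.07 × 100% = 13.13%
% O = (1 × 16.0) / 46.07 × 100% = 16 / 46.07 × 100% = 34.73%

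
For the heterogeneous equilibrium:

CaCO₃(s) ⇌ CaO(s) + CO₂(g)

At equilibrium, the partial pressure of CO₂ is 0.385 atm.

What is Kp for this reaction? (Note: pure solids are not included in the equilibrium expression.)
K_p = 0.385

Solids (CaCO₃, CaO) have activity 1 and are excluded.
Kp = P(CO₂) = 0.385.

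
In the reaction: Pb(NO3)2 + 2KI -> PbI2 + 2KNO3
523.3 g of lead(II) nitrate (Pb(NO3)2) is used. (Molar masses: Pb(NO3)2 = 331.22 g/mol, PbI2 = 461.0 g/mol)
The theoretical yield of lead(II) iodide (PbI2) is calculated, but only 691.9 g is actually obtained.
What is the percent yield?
Moles of Pb(NO3)2 = 523.3 g ÷ 331.22 g/mol = 1.57992 mol
Mole ratio: 1 mol PbI2 / 1 mol Pb(NO3)2
Moles of PbI2 = 1.57992 × (1/1) = 1.57992 mol
Theoretical yield = 1.57992 mol × 461.0 g/mol = 728.34 g
Actual yield = 691.9 g
Percent yield = (691.9 / 728.34) × 100% = 95.0%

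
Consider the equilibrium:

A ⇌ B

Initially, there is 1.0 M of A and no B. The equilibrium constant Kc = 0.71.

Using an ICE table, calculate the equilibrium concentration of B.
[B] = 0.415 M

ICE: [A] = 1.0 − x, [B] = x.
Kc = x/(1.0 − x) = 0.71 ⇒ x = 0.71·1.0/(1 + 0.71) = 0.71/1.71 = 0.4152.
[B] = x = 0.415 M.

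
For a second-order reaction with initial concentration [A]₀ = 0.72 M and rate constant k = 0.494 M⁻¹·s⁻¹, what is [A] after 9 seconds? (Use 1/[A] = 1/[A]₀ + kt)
0.1714 M

1/[A] = 1/[A]₀ + k·t = 1/0.72 + (0.494)·(9) = 1.3889 + 4.4460 = 5.8349
[A] = 1/5.8349 = 0.1714 M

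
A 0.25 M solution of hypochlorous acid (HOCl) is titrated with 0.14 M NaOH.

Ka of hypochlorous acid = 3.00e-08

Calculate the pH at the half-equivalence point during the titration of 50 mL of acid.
pH = pKa = 7.52

At the half-equivalence point, [HA] = [A⁻], so by Henderson–Hasselbalch pH = pKa + log(1) = pKa.
pKa = −log(3.00e-08) = 7.52.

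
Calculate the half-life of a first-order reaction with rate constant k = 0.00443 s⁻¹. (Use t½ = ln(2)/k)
156.47 s

t½ = ln(2)/k = 0.6931/0.00443 = 156.47 s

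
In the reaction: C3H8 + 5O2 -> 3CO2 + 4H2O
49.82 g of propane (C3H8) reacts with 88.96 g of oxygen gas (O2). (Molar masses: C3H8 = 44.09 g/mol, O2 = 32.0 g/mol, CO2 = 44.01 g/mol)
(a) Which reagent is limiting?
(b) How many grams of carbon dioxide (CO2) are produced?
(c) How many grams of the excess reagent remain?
(a) O2, (b) 73.41 g, (c) 25.31 g

Moles of C3H8 = 49.82 g ÷ 44.09 g/mol = 1.12996 mol
Moles of O2 = 88.96 g ÷ 32.0 g/mol = 2.78 mol
Moles ÷ coefficient: C3H8: 1.12996/1 = 1.13, O2: 2.78/5 = 0.556
(a) O2 has the smaller value, so O2 is the limiting reagent.
(b) Moles of CO2 = 2.78 mol O2 × (3/5) = 1.668 mol; mass = 1.668 mol × 44.01 g/mol = 73.41 g
(c) C3H8 consumed = 2.78 × (1/5) = 0.556 mol; remaining = 1.12996 − 0.556 = 0.573961 mol; mass = 0.573961 mol × 44.09 g/mol = 25.31 g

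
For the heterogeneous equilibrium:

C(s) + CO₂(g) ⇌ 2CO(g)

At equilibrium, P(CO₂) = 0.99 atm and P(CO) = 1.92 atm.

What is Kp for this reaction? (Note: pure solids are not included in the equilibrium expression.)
K_p = 3.724

Solid C is excluded.
Kp = P(CO)²/P(CO₂) = (1.92)²/0.99 = 3.686/0.99 = 3.724.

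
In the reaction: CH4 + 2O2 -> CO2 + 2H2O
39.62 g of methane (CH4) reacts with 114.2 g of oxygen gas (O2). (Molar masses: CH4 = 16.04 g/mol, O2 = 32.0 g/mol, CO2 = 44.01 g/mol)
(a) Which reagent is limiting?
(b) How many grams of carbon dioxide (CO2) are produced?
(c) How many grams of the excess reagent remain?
(a) O2, (b) 78.53 g, (c) 11 g

Moles of CH4 = 39.62 g ÷ 16.04 g/mol = 2.47007 mol
Moles of O2 = 114.2 g ÷ 32.0 g/mol = 3.56875 mol
Moles ÷ coefficient: CH4: 2.47007/1 = 2.47, O2: 3.56875/2 = 1.784
(a) O2 has the smaller value, so O2 is the limiting reagent.
(b) Moles of CO2 = 3.56875 mol O2 × (1/2) = 1.78438 mol; mass = 1.78438 mol × 44.01 g/mol = 78.53 g
(c) CH4 consumed = 3.56875 × (1/2) = 1.78438 mol; remaining = 2.47007 − 1.78438 = 0.6857 mol; mass = 0.6857 mol × 16.04 g/mol = 11 g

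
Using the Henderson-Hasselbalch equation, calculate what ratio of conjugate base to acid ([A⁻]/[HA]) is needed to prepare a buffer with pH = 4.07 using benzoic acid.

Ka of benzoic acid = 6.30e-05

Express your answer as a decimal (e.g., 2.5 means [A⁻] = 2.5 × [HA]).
[A⁻]/[HA] = 0.740

pKa = −log(6.30e-05) = 4.2007. pH = pKa + log([A⁻]/[HA]). 4.07 = 4.2007 + log(ratio). log(ratio) = 4.07 − 4.2007 = -0.1307. ratio = 10^(-0.1307) = 0.740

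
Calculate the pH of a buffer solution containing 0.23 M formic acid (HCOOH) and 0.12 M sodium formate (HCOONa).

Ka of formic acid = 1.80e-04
pH = 3.46

pKa = -log(1.80e-04) = 3.74. pH = pKa + log([A⁻]/[HA]) = 3.74 + log(0.12/0.23)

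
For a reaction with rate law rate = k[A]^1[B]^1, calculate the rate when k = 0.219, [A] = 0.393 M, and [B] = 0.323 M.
0.0278 M/s

rate = k·[A]^1·[B]^1 = 0.219·(0.393)^1·(0.323)^1 = 0.219·0.393·0.323 = 0.0278 M/s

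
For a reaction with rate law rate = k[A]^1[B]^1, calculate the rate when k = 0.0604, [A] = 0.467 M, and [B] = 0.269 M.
0.007588 M/s

rate = k·[A]^1·[B]^1 = 0.0604·(0.467)^1·(0.269)^1 = 0.0604·0.467·0.269 = 0.007588 M/s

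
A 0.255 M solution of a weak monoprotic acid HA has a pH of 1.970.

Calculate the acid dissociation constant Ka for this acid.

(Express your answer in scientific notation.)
K_a = 4.70e-04

[H⁺] = 10^(−pH) = 10^(−1.970) = 1.072e-02 M. For HA ⇌ H⁺ + A⁻, Ka = x²/(C − x) = (1.072e-02)²/(0.255 − 1.072e-02) = 4.70e-04.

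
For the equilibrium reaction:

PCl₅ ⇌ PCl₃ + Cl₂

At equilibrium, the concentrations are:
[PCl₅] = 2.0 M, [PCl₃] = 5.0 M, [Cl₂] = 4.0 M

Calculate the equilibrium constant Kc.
K_c = 10.0000

Kc = ([PCl₃] × [Cl₂]) / ([PCl₅])
   = ((5.0)·(4.0)) / ((2.0))
   = 20 / 2 = 10.0000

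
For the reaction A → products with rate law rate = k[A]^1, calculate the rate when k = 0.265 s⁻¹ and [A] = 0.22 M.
0.0583 M/s

rate = k·[A]^1 = 0.265·(0.22)^1 = 0.265·0.22 = 0.0583 M/s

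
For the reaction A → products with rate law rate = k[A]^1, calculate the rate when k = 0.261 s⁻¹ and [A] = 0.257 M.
0.06708 M/s

rate = k·[A]^1 = 0.261·(0.257)^1 = 0.261·0.257 = 0.06708 M/s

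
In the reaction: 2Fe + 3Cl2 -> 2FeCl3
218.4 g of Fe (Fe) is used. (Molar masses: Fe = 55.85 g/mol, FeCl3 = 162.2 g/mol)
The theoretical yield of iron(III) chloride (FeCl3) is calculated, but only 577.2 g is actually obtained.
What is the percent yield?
Moles of Fe = 218.4 g ÷ 55.85 g/mol = 3.91047 mol
Mole ratio: 2 mol FeCl3 / 2 mol Fe
Moles of FeCl3 = 3.91047 × (2/2) = 3.91047 mol
Theoretical yield = 3.91047 mol × 162.2 g/mol = 634.28 g
Actual yield = 577.2 g
Percent yield = (577.2 / 634.28) × 100% = 91.0%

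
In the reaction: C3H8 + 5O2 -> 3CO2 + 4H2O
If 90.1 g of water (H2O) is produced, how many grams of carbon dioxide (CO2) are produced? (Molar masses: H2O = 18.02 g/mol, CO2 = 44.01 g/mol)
Moles of H2O = 90.1 g ÷ 18.02 g/mol = 5 mol
Mole ratio: 3 mol CO2 / 4 mol H2O
Moles of CO2 = 5 × (3/4) = 3.75 mol
Mass of CO2 = 3.75 mol × 44.01 g/mol = 165 g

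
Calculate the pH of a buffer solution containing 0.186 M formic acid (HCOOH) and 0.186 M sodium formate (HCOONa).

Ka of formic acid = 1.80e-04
pH = 3.74

pKa = -log(1.80e-04) = 3.74. pH = pKa + log([A⁻]/[HA]) = 3.74 + log(0.186/0.186)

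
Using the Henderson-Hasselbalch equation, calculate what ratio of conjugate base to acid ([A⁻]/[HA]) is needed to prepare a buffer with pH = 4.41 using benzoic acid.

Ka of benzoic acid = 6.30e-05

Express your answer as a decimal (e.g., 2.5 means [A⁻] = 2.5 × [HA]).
[A⁻]/[HA] = 1.619

pKa = −log(6.30e-05) = 4.2007. pH = pKa + log([A⁻]/[HA]). 4.41 = 4.2007 + log(ratio). log(ratio) = 4.41 − 4.2007 = 0.2093. ratio = 10^(0.2093) = 1.619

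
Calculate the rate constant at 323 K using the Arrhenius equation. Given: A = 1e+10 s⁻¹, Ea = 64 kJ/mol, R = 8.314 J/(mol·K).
4.46e-01 s⁻¹

k = A·exp(-Ea/(R·T)) = 1e+10·exp(-64000/(8.314·323)) = 1e+10·exp(-23.8324) = 1e+10·4.4640e-11 = 4.46e-01 s⁻¹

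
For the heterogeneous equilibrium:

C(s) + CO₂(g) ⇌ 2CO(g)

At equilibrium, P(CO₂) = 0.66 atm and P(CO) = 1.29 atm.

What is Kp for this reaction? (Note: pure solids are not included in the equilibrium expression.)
K_p = 2.521

Solid C is excluded.
Kp = P(CO)²/P(CO₂) = (1.29)²/0.66 = 1.664/0.66 = 2.521.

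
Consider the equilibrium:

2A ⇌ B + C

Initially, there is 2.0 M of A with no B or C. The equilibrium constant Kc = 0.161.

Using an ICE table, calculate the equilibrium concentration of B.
[B] = 0.445 M

ICE: [A] = 2.0 − 2x, [B] = [C] = x.
Kc = x²/(2.0 − 2x)² = 0.161 ⇒ √Kc = x/(2.0 − 2x).
x = √0.161·2.0/(1 + 2√0.161) = 0.40125·2.0/1.8025 = 0.44521.
[B] = x = 0.445 M.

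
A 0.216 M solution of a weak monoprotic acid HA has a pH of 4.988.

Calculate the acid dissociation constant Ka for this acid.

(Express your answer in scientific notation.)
K_a = 4.89e-10

[H⁺] = 10^(−pH) = 10^(−4.988) = 1.028e-05 M. For HA ⇌ H⁺ + A⁻, Ka = x²/(C − x) = (1.028e-05)²/(0.216 − 1.028e-05) = 4.89e-10.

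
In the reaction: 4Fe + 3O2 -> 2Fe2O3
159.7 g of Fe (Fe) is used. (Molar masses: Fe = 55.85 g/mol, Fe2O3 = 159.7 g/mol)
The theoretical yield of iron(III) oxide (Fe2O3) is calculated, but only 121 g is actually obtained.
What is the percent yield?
Moles of Fe = 159.7 g ÷ 55.85 g/mol = 2.85944 mol
Mole ratio: 2 mol Fe2O3 / 4 mol Fe
Moles of Fe2O3 = 2.85944 × (2/4) = 1.42972 mol
Theoretical yield = 1.42972 mol × 159.7 g/mol = 228.33 g
Actual yield = 121 g
Percent yield = (121 / 228.33) × 100% = 53.0%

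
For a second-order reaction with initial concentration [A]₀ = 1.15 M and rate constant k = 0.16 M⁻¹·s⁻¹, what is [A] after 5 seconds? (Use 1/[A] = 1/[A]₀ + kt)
0.5990 M

1/[A] = 1/[A]₀ + k·t = 1/1.15 + (0.16)·(5) = 0.8696 + 0.8000 = 1.6696
[A] = 1/1.6696 = 0.5990 M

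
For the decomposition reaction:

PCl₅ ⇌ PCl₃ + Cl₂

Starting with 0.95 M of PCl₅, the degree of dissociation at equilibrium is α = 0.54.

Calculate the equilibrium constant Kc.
K_c = 0.6022

x = α·[A]₀ = 0.54 × 0.95 = 0.513 M dissociated.
At eq: [PCl₅] = 0.95 − 0.513 = 0.437 M; [PCl₃] = [Cl₂] = x = 0.513 M.
Kc = [PCl₃][Cl₂]/[PCl₅] = (0.513)²/0.437 = 0.6022.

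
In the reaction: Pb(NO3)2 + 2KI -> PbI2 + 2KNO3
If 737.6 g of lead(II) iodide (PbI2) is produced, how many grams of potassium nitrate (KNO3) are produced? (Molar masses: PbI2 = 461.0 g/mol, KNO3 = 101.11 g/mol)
Moles of PbI2 = 737.6 g ÷ 461.0 g/mol = 1.6 mol
Mole ratio: 2 mol KNO3 / 1 mol PbI2
Moles of KNO3 = 1.6 × (2/1) = 3.2 mol
Mass of KNO3 = 3.2 mol × 101.11 g/mol = 323.6 g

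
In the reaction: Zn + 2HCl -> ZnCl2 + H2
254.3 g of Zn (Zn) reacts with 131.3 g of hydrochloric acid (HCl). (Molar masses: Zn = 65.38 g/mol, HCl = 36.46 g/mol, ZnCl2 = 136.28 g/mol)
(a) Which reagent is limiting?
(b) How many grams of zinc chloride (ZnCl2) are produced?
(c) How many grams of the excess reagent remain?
(a) HCl, (b) 245.4 g, (c) 136.6 g

Moles of Zn = 254.3 g ÷ 65.38 g/mol = 3.88957 mol
Moles of HCl = 131.3 g ÷ 36.46 g/mol = 3.60121 mol
Moles ÷ coefficient: Zn: 3.88957/1 = 3.89, HCl: 3.60121/2 = 1.801
(a) HCl has the smaller value, so HCl is the limiting reagent.
(b) Moles of ZnCl2 = 3.60121 mol HCl × (1/2) = 1.8006 mol; mass = 1.8006 mol × 136.28 g/mol = 245.4 g
(c) Zn consumed = 3.60121 × (1/2) = 1.8006 mol; remaining = 3.88957 − 1.8006 = 2.08897 mol; mass = 2.08897 mol × 65.38 g/mol = 136.6 g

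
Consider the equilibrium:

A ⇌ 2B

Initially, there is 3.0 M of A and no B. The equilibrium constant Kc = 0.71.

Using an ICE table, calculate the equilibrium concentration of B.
[B] = 1.293 M

ICE: [A] = 3.0 − x, [B] = 2x.
Kc = (2x)²/(3.0 − x) = 0.71 ⇒ 4x² + 0.71x − 2.13 = 0.
x = (−0.71 + √(0.71² + 4·4·2.13))/(2·4) = (−0.71 + √34.584)/8 = 0.64635.
[B] = 2x = 1.293 M.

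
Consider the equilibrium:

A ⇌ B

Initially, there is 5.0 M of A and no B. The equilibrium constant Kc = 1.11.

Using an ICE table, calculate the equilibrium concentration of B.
[B] = 2.630 M

ICE: [A] = 5.0 − x, [B] = x.
Kc = x/(5.0 − x) = 1.11 ⇒ x = 1.11·5.0/(1 + 1.11) = 5.55/2.11 = 2.63.
[B] = x = 2.630 M.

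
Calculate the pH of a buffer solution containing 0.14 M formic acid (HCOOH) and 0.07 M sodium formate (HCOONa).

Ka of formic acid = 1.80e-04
pH = 3.44

pKa = -log(1.80e-04) = 3.74. pH = pKa + log([A⁻]/[HA]) = 3.74 + log(0.07/0.14)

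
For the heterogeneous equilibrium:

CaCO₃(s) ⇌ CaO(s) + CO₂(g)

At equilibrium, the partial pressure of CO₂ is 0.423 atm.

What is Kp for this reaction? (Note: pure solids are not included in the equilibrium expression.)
K_p = 0.423

Solids (CaCO₃, CaO) have activity 1 and are excluded.
Kp = P(CO₂) = 0.423.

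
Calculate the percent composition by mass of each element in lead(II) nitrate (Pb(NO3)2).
Pb: 62.56%, N: 8.46%, O: 28.98%

Molar mass of Pb(NO3)2 = 331.22 g/mol
% Pb = (1 × 207.2) / 331.22 × 100% = 207.2 / 331.22 × 100% = 62.56%
% N = (2 × 14.01) / 331.22 × 100% = 28.02 / 331.22 × 100% = 8.46%
% O = (6 × 16.0) / 331.22 × 100% = 96 / 331.22 × 100% = 28.98%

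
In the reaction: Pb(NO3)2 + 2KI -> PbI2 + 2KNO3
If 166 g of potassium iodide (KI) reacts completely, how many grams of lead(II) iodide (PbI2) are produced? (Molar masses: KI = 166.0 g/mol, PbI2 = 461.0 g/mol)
Moles of KI = 166 g ÷ 166.0 g/mol = 1 mol
Mole ratio: 1 mol PbI2 / 2 mol KI
Moles of PbI2 = 1 × (1/2) = 0.5 mol
Mass of PbI2 = 0.5 mol × 461.0 g/mol = 230.5 g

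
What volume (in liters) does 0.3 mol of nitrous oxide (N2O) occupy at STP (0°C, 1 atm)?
At STP, 1 mol of gas occupies 22.4 L
Volume = 0.3 mol × 22.4 L/mol = 6.72 L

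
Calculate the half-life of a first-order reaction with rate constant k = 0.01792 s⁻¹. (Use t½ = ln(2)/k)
38.68 s

t½ = ln(2)/k = 0.6931/0.01792 = 38.68 s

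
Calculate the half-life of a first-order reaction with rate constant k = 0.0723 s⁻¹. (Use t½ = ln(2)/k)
9.59 s

t½ = ln(2)/k = 0.6931/0.0723 = 9.59 s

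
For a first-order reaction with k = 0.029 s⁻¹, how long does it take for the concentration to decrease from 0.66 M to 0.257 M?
32.52 s

From ln[A] = ln[A]₀ - k·t: t = ln([A]₀/[A])/k = ln(0.66/0.257)/0.029 = ln(2.5681)/0.029 = 0.9432/0.029 = 32.52 s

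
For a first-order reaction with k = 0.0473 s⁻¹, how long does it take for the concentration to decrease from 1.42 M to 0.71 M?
14.65 s

From ln[A] = ln[A]₀ - k·t: t = ln([A]₀/[A])/k = ln(1.42/0.71)/0.0473 = ln(2.0000)/0.0473 = 0.6931/0.0473 = 14.65 s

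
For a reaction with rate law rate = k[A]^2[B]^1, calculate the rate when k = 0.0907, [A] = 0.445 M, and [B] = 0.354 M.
0.006358 M/s

rate = k·[A]^2·[B]^1 = 0.0907·(0.445)^2·(0.354)^1 = 0.0907·0.198025·0.354 = 0.006358 M/s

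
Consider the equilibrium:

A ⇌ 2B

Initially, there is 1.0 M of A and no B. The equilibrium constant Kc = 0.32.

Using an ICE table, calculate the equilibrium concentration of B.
[B] = 0.491 M

ICE: [A] = 1.0 − x, [B] = 2x.
Kc = (2x)²/(1.0 − x) = 0.32 ⇒ 4x² + 0.32x − 0.32 = 0.
x = (−0.32 + √(0.32² + 4·4·0.32))/(2·4) = (−0.32 + √5.2224)/8 = 0.24566.
[B] = 2x = 0.491 M.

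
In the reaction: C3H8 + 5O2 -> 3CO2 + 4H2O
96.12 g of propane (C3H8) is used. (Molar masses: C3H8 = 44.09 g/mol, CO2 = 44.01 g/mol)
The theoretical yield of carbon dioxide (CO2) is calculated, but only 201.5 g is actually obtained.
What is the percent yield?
Moles of C3H8 = 96.12 g ÷ 44.09 g/mol = 2.18009 mol
Mole ratio: 3 mol CO2 / 1 mol C3H8
Moles of CO2 = 2.18009 × (3/1) = 6.54026 mol
Theoretical yield = 6.54026 mol × 44.01 g/mol = 287.84 g
Actual yield = 201.5 g
Percent yield = (201.5 / 287.84) × 100% = 70.0%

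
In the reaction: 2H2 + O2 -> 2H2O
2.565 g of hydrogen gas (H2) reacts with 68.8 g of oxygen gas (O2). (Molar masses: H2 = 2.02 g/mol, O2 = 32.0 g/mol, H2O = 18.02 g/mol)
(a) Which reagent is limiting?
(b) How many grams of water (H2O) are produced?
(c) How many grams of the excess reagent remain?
(a) H2, (b) 22.88 g, (c) 48.48 g

Moles of H2 = 2.565 g ÷ 2.02 g/mol = 1.2698 mol
Moles of O2 = 68.8 g ÷ 32.0 g/mol = 2.15 mol
Moles ÷ coefficient: H2: 1.2698/2 = 0.6349, O2: 2.15/1 = 2.15
(a) H2 has the smaller value, so H2 is the limiting reagent.
(b) Moles of H2O = 1.2698 mol H2 × (2/2) = 1.2698 mol; mass = 1.2698 mol × 18.02 g/mol = 22.88 g
(c) O2 consumed = 1.2698 × (1/2) = 0.634901 mol; remaining = 2.15 − 0.634901 = 1.5151 mol; mass = 1.5151 mol × 32.0 g/mol = 48.48 g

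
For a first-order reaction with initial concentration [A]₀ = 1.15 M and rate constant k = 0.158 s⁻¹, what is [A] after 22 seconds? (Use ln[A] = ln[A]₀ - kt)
0.0356 M

ln[A] = ln[A]₀ - k·t = ln(1.15) - (0.158)·(22) = 0.1398 - 3.4760 = -3.3362
[A] = e^(-3.3362) = 0.0356 M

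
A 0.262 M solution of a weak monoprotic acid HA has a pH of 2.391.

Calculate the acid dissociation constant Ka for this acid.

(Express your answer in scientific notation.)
K_a = 6.40e-05

[H⁺] = 10^(−pH) = 10^(−2.391) = 4.064e-03 M. For HA ⇌ H⁺ + A⁻, Ka = x²/(C − x) = (4.064e-03)²/(0.262 − 4.064e-03) = 6.40e-05.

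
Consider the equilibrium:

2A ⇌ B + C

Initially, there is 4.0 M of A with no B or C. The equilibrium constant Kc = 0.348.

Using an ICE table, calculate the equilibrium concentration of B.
[B] = 1.082 M

ICE: [A] = 4.0 − 2x, [B] = [C] = x.
Kc = x²/(4.0 − 2x)² = 0.348 ⇒ √Kc = x/(4.0 − 2x).
x = √0.348·4.0/(1 + 2√0.348) = 0.58992·4.0/2.1798 = 1.0825.
[B] = x = 1.082 M.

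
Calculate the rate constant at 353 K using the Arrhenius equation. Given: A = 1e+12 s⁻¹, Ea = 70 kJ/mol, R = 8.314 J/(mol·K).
4.38e+01 s⁻¹

k = A·exp(-Ea/(R·T)) = 1e+12·exp(-70000/(8.314·353)) = 1e+12·exp(-23.8514) = 1e+12·4.3801e-11 = 4.38e+01 s⁻¹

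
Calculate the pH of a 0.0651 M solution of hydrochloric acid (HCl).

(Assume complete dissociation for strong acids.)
pH = 1.19

[H⁺] = 0.0651 M for strong acid. pH = -log[H⁺] = -log(0.0651)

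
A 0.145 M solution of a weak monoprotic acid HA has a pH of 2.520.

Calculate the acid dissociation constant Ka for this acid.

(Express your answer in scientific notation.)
K_a = 6.42e-05

[H⁺] = 10^(−pH) = 10^(−2.520) = 3.020e-03 M. For HA ⇌ H⁺ + A⁻, Ka = x²/(C − x) = (3.020e-03)²/(0.145 − 3.020e-03) = 6.42e-05.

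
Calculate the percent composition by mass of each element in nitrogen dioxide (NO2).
N: 30.45%, O: 69.55%

Molar mass of NO2 = 46.01 g/mol
% N = (1 × 14.01) / 46.01 × 100% = 14.01 / 46.01 × 100% = 30.45%
% O = (2 × 16.0) / 46.01 × 100% = 32 / 46.01 × 100% = 69.55%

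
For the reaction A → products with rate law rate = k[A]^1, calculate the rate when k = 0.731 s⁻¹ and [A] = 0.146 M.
0.1067 M/s

rate = k·[A]^1 = 0.731·(0.146)^1 = 0.731·0.146 = 0.1067 M/s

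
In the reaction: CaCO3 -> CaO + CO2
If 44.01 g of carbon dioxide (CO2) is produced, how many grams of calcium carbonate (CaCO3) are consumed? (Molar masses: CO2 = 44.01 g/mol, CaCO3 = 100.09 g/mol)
Moles of CO2 = 44.01 g ÷ 44.01 g/mol = 1 mol
Mole ratio: 1 mol CaCO3 / 1 mol CO2
Moles of CaCO3 = 1 × (1/1) = 1 mol
Mass of CaCO3 = 1 mol × 100.09 g/mol = 100.1 g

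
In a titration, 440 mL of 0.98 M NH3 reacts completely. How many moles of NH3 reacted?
Moles = Molarity × Volume (L)
Moles = 0.98 M × 0.44 L = 0.4312 mol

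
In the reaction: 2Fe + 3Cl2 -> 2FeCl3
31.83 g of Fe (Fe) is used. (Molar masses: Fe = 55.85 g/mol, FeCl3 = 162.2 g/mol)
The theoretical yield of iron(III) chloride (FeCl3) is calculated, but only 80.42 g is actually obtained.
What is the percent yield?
Moles of Fe = 31.83 g ÷ 55.85 g/mol = 0.569919 mol
Mole ratio: 2 mol FeCl3 / 2 mol Fe
Moles of FeCl3 = 0.569919 × (2/2) = 0.569919 mol
Theoretical yield = 0.569919 mol × 162.2 g/mol = 92.441 g
Actual yield = 80.42 g
Percent yield = (80.42 / 92.441) × 100% = 87.0%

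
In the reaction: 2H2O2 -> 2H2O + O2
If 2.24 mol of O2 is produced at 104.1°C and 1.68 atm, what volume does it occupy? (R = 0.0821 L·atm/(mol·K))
T = 104.1°C + 273.15 = 377.25 K
V = nRT/P = (2.24 × 0.0821 × 377.25) / 1.68
V = 41.30 L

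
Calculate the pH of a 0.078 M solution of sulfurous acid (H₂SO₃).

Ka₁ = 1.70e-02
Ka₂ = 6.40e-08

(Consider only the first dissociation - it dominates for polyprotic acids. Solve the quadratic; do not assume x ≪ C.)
pH = 1.54

x² + Ka₁·x − Ka₁·C = 0 with Ka₁ = 1.70e-02, C = 0.078.
x = (−Ka₁ + √(Ka₁² + 4·Ka₁·C))/2 = 2.8893e-02 M, so pH = 1.54.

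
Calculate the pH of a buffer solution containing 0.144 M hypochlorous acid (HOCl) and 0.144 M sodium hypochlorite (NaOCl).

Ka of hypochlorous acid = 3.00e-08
pH = 7.52

pKa = -log(3.00e-08) = 7.52. pH = pKa + log([A⁻]/[HA]) = 7.52 + log(0.144/0.144)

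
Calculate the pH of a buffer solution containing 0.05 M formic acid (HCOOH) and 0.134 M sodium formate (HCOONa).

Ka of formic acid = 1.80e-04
pH = 4.17

pKa = -log(1.80e-04) = 3.74. pH = pKa + log([A⁻]/[HA]) = 3.74 + log(0.134/0.05)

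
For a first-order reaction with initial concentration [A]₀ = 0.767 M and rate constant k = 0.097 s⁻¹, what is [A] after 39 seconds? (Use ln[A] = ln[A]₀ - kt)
0.0175 M

ln[A] = ln[A]₀ - k·t = ln(0.767) - (0.097)·(39) = -0.2653 - 3.7830 = -4.0483
[A] = e^(-4.0483) = 0.0175 M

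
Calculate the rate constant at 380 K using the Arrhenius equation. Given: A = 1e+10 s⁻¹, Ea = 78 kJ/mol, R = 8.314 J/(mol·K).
1.90e-01 s⁻¹

k = A·exp(-Ea/(R·T)) = 1e+10·exp(-78000/(8.314·380)) = 1e+10·exp(-24.6889) = 1e+10·1.8957e-11 = 1.90e-01 s⁻¹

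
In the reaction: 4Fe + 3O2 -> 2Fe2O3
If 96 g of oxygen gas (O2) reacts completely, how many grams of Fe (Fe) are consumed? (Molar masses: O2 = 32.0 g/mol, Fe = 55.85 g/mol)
Moles of O2 = 96 g ÷ 32.0 g/mol = 3 mol
Mole ratio: 4 mol Fe / 3 mol O2
Moles of Fe = 3 × (4/3) = 4 mol
Mass of Fe = 4 mol × 55.85 g/mol = 223.4 g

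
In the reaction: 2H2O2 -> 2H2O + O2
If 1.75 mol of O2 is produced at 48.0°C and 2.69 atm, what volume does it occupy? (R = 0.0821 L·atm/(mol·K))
T = 48.0°C + 273.15 = 321.15 K
V = nRT/P = (1.75 × 0.0821 × 321.15) / 2.69
V = 17.15 L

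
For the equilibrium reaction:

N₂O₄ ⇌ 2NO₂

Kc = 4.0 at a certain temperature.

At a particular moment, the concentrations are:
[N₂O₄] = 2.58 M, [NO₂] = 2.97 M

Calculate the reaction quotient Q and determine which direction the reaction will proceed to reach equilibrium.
Q = 3.419, Q < K, reaction proceeds forward (toward products)

Q = ([NO₂]^2) / ([N₂O₄])
  = ((2.97)^2) / ((2.58)) = 8.8209/2.58 = 3.419
Since Q = 3.419 < Kc = 4.0, the reaction proceeds forward (toward products) to reach equilibrium.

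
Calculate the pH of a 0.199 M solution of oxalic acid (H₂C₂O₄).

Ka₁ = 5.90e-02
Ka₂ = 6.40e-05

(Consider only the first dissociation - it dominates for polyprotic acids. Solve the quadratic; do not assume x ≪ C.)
pH = 1.08

x² + Ka₁·x − Ka₁·C = 0 with Ka₁ = 5.90e-02, C = 0.199.
x = (−Ka₁ + √(Ka₁² + 4·Ka₁·C))/2 = 8.2800e-02 M, so pH = 1.08.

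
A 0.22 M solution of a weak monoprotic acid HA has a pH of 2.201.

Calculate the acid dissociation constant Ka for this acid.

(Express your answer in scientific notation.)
K_a = 1.85e-04

[H⁺] = 10^(−pH) = 10^(−2.201) = 6.295e-03 M. For HA ⇌ H⁺ + A⁻, Ka = x²/(C − x) = (6.295e-03)²/(0.22 − 6.295e-03) = 1.85e-04.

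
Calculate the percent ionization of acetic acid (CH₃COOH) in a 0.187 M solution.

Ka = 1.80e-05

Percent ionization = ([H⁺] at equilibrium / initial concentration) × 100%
Percent ionization = 0.976%

Let x = [H⁺]. Ka = x²/(C - x) ⇒ x² + (1.80e-05)x - (1.80e-05)(0.187) = 0. x = 1.8257e-03. Percent = (1.8257e-03/0.187) × 100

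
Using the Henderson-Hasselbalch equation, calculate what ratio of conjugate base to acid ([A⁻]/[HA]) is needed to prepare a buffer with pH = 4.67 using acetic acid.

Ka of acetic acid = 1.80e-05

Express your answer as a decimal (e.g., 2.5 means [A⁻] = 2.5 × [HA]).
[A⁻]/[HA] = 0.842

pKa = −log(1.80e-05) = 4.7447. pH = pKa + log([A⁻]/[HA]). 4.67 = 4.7447 + log(ratio). log(ratio) = 4.67 − 4.7447 = -0.0747. ratio = 10^(-0.0747) = 0.842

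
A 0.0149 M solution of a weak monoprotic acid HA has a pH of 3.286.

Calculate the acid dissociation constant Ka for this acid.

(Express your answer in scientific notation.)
K_a = 1.86e-05

[H⁺] = 10^(−pH) = 10^(−3.286) = 5.176e-04 M. For HA ⇌ H⁺ + A⁻, Ka = x²/(C − x) = (5.176e-04)²/(0.0149 − 5.176e-04) = 1.86e-05.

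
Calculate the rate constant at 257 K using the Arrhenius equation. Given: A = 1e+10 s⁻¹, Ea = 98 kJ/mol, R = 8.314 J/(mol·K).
1.21e-10 s⁻¹

k = A·exp(-Ea/(R·T)) = 1e+10·exp(-98000/(8.314·257)) = 1e+10·exp(-45.8652) = 1e+10·1.2051e-20 = 1.21e-10 s⁻¹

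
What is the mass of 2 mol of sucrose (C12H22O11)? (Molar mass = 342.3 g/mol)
Mass = 2 mol × 342.3 g/mol = 684.6 g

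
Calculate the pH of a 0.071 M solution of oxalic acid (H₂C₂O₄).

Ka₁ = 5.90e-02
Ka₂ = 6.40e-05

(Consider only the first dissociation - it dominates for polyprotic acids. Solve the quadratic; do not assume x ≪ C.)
pH = 1.38

x² + Ka₁·x − Ka₁·C = 0 with Ka₁ = 5.90e-02, C = 0.071.
x = (−Ka₁ + √(Ka₁² + 4·Ka₁·C))/2 = 4.1628e-02 M, so pH = 1.38.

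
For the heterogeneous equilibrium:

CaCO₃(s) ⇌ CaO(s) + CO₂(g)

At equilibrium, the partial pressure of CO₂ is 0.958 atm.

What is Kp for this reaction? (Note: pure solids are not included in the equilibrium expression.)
K_p = 0.958

Solids (CaCO₃, CaO) have activity 1 and are excluded.
Kp = P(CO₂) = 0.958.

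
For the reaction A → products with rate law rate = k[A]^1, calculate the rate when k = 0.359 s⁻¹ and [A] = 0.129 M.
0.04631 M/s

rate = k·[A]^1 = 0.359·(0.129)^1 = 0.359·0.129 = 0.04631 M/s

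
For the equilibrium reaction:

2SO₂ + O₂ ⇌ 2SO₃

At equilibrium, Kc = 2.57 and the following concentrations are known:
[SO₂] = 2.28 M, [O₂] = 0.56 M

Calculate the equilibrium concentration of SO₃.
[SO₃] = 2.7352 M

Kc = ([SO₃]^2) / ([SO₂]^2 × [O₂]) = 2.57
[SO₃]^2 = Kc · (reactant terms)/(other product terms) = 2.57 · 2.9111 / 1 = 7.4815
[SO₃] = (7.4815)^(1/2) = 2.7352 M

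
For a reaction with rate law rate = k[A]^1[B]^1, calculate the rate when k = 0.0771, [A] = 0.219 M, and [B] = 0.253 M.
0.004272 M/s

rate = k·[A]^1·[B]^1 = 0.0771·(0.219)^1·(0.253)^1 = 0.0771·0.219·0.253 = 0.004272 M/s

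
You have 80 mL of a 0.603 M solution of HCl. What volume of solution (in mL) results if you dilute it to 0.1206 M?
Using M₁V₁ = M₂V₂:
0.603 × 80 = 0.1206 × V₂
V₂ = (0.603 × 80) / 0.1206 = 400 mL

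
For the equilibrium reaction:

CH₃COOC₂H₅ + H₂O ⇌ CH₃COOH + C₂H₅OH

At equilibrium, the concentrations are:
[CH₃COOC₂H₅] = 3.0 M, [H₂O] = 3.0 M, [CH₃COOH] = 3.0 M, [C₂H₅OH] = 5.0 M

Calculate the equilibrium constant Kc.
K_c = 1.6667

Kc = ([CH₃COOH] × [C₂H₅OH]) / ([CH₃COOC₂H₅] × [H₂O])
   = ((3.0)·(5.0)) / ((3.0)·(3.0))
   = 15 / 9 = 1.6667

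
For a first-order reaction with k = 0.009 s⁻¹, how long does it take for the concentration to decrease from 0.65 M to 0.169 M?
149.67 s

From ln[A] = ln[A]₀ - k·t: t = ln([A]₀/[A])/k = ln(0.65/0.169)/0.009 = ln(3.8462)/0.009 = 1.3471/0.009 = 149.67 s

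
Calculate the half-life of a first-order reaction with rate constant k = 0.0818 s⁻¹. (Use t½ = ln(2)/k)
8.47 s

t½ = ln(2)/k = 0.6931/0.0818 = 8.47 s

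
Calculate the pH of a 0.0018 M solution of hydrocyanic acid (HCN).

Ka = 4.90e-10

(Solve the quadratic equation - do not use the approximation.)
pH = 6.03

x² + Ka×x - Ka×C = 0. Using quadratic formula: [H⁺] = 9.3890e-07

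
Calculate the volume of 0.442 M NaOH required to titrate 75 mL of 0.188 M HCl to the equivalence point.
V_{base} = 31.9 mL

At equivalence: moles acid = moles base.
moles HCl = 0.188 M × 0.075 L = 0.0141 mol
V_NaOH = 0.0141 mol ÷ 0.442 M = 0.0319 L = 31.9 mL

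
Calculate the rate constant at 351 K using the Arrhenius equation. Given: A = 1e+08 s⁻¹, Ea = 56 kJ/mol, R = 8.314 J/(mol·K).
4.63e-01 s⁻¹

k = A·exp(-Ea/(R·T)) = 1e+08·exp(-56000/(8.314·351)) = 1e+08·exp(-19.1898) = 1e+08·4.6341e-09 = 4.63e-01 s⁻¹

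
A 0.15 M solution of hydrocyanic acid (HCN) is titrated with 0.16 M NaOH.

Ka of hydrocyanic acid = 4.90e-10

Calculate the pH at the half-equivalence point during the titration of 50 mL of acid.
pH = pKa = 9.31

At the half-equivalence point, [HA] = [A⁻], so by Henderson–Hasselbalch pH = pKa + log(1) = pKa.
pKa = −log(4.90e-10) = 9.31.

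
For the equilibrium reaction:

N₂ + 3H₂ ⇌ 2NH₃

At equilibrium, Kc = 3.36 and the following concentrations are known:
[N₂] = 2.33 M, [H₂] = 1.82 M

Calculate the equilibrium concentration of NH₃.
[NH₃] = 6.8700 M

Kc = ([NH₃]^2) / ([N₂] × [H₂]^3) = 3.36
[NH₃]^2 = Kc · (reactant terms)/(other product terms) = 3.36 · 14.047 / 1 = 47.196
[NH₃] = (47.196)^(1/2) = 6.8700 M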